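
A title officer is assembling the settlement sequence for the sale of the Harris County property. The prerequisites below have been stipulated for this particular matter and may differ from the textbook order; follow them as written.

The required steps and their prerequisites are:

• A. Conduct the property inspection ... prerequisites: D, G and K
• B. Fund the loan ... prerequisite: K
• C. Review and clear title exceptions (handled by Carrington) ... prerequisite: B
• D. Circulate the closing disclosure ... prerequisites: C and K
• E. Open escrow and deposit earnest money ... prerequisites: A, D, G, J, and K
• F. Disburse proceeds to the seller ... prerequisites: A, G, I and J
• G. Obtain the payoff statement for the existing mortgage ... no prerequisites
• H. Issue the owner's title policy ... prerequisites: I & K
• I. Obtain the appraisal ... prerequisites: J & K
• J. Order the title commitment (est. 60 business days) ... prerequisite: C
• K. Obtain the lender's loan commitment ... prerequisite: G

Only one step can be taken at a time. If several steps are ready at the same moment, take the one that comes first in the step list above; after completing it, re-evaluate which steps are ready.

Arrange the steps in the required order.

Only G has no prerequisites, so it is first.
K is the only step now ready → K.
That leaves B as the only ready step → B.
C is the only step now ready → C.
D and J are both available; D is listed earlier → D.
A now also ready, so the ready set is {A, J}; A is listed earlier → A.
J needed C, now all done → J.
E and I are both available; E is listed earlier → E.
I is the only step now ready → I.
F and H are both available; F is listed earlier → F.
H is the only step now ready → H.

G, K, B, C, D, A, J, E, I, F, H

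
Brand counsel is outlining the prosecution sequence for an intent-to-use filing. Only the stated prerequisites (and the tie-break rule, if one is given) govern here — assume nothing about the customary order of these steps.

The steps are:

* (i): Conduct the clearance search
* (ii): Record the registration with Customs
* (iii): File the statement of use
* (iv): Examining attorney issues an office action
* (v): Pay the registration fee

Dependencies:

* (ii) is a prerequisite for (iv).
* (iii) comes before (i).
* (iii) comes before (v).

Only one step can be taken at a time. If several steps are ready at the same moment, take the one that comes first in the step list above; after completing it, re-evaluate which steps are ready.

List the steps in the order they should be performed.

(ii) and (iii) have no prerequisites; (ii) is listed earlier, so (ii) is first.
(iv) now also ready, so the ready set is {(iii), (iv)}; (iii) is listed earlier → (iii).
Now (i), (iv) and (v) have their prerequisites met. (i) is listed earlier, so (i) next.
(iv) and (v) are both available; (iv) is listed earlier → (iv).
(v) needed (iii), now all done → (v).

(ii), (iii), (i), (iv), (v)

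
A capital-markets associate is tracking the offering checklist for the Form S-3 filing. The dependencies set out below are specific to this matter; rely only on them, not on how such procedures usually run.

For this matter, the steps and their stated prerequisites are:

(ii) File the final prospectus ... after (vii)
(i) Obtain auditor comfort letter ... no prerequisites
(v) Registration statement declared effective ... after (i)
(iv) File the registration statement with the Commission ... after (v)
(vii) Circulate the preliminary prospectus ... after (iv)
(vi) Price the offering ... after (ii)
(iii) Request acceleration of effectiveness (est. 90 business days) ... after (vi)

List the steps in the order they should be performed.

(i), (v), (iv), (vii), (ii), (vi), (iii)

(i) is the only step with nothing outstanding, so it goes first.
(v) is the only step now ready → (v).
Next only (iv) has its prerequisites met → (iv).
(vii) needed (iv), now all done → (vii).
(ii) needed (vii), now all done → (ii).
(vi) needed (ii), now all done → (vi).
(iii) is the only step now ready → (iii).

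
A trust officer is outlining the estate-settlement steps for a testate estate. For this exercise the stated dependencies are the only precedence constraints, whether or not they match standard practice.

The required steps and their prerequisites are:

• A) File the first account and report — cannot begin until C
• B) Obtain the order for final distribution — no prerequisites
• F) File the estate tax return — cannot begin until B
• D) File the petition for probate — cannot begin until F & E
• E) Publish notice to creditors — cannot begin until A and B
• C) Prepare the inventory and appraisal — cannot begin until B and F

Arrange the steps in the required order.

B has no prerequisites → B first.
F is the only step now ready → F.
C needed B and F, now all done → C.
Next only A has its prerequisites met → A.
E is the only step now ready → E.
D is the only step now ready → D.

B, F, C, A, E, D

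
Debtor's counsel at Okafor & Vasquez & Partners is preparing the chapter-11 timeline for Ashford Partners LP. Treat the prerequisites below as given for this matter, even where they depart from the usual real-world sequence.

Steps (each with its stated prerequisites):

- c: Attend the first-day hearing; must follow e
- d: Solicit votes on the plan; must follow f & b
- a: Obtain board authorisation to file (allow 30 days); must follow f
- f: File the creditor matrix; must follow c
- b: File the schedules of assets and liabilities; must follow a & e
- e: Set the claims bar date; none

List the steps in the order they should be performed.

e, c, f, a, b, d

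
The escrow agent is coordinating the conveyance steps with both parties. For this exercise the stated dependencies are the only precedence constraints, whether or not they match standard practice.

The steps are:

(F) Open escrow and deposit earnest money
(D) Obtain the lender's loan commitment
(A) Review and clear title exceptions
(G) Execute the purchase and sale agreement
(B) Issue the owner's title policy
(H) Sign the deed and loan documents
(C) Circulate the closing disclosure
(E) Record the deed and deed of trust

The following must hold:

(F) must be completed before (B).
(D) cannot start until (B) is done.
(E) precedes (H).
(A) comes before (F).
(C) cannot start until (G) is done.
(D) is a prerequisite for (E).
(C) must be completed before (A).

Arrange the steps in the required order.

(G), (C), (A), (F), (B), (D), (E), (H)

(G) is the only step with nothing outstanding, so it goes first.
(C) needed (G), now all done → (C).
(A) needed (C), now all done → (A).
(F) needed (A), now all done → (F).
(B) is the only step now ready → (B).
(D) needed (B), now all done → (D).
That leaves (E) as the only ready step → (E).
Next only (H) has its prerequisites met → (H).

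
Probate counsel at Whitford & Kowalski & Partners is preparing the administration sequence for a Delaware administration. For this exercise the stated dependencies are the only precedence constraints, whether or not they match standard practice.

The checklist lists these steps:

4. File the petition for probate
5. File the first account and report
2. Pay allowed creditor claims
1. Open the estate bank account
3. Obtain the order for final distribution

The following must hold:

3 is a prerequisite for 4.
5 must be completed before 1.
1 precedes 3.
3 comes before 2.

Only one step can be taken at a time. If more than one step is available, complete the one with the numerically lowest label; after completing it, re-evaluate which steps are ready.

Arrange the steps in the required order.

5, 1, 3, 2, 4

5 is the only step with nothing outstanding, so it goes first.
1 is the only step now ready → 1.
That leaves 3 as the only ready step → 3.
Now 2 and 4 have their prerequisites met. 2 has the earlier label, so 2 next.
That leaves 4 as the only ready step → 4.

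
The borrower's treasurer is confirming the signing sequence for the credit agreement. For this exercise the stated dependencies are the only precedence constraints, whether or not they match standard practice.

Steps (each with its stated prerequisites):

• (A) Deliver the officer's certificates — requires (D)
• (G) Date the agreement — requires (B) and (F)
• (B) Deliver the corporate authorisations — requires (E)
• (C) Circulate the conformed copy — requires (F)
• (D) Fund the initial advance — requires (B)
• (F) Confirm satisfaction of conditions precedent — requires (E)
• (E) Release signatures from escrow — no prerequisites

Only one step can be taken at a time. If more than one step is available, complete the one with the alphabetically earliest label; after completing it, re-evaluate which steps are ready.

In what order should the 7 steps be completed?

(E) is the only step with nothing outstanding, so it goes first.
Now (B) and (F) have their prerequisites met. (B) has the earlier label, so (B) next.
(D) now also ready, so the ready set is {(D), (F)}; (D) has the earlier label → (D).
(A) now also ready, so the ready set is {(A), (F)}; (A) has the earlier label → (A).
(F) needed (E), now all done → (F).
Ready: (C) and (G). (C) has the earlier label → (C).
(G) needed (B) and (F), now all done → (G).

(E), (B), (D), (A), (F), (C), (G)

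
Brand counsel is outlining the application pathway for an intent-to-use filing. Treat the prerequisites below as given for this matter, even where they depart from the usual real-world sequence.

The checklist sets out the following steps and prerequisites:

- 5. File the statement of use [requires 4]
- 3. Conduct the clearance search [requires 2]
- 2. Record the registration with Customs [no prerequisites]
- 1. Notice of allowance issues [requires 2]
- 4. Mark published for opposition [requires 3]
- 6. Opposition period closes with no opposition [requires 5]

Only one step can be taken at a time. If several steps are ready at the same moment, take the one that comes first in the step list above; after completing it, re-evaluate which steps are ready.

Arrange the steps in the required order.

2 3 1 4 5 6

2 is the only step with nothing outstanding, so it goes first.
Ready: 3 and 1. 3 is listed earlier → 3.
Ready: 1 and 4. 1 is listed earlier → 1.
That leaves 4 as the only ready step → 4.
Next only 5 has its prerequisites met → 5.
That leaves 6 as the only ready step → 6.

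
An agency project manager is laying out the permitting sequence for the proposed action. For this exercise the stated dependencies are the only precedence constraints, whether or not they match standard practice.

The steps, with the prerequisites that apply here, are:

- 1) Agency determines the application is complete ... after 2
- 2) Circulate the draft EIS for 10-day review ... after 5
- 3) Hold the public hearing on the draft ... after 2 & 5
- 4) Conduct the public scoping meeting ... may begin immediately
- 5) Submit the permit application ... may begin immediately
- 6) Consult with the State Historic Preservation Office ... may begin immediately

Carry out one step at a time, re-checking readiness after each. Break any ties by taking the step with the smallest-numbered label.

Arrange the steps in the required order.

4, 5 and 6 have no prerequisites; 4 has the earlier label, so 4 is first.
Ready: 5 and 6. 5 has the earlier label → 5.
2 now also ready, so the ready set is {2, 6}; 2 has the earlier label → 2.
1 and 3 now also ready, so the ready set is {1, 3, 6}; 1 has the earlier label → 1.
Now 3 and 6 have their prerequisites met. 3 has the earlier label, so 3 next.
Next only 6 has its prerequisites met → 6.

4, 5, 2, 1, 3, 6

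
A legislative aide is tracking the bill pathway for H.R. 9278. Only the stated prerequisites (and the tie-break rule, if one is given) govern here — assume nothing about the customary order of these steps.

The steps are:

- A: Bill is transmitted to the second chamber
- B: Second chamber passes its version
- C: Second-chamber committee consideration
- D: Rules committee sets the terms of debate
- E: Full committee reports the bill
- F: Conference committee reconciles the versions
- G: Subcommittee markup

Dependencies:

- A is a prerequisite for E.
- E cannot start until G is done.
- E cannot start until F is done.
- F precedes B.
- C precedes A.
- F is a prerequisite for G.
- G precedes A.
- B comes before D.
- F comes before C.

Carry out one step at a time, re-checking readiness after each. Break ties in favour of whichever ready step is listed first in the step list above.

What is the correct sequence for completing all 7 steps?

F → B → C → D → G → A → E

F is the only step with nothing outstanding, so it goes first.
B, C and G are all available; B is listed earlier → B.
Now C, D and G have their prerequisites met. C is listed earlier, so C next.
D and G are both available; D is listed earlier → D.
G needed F, now all done → G.
That leaves A as the only ready step → A.
E is the only step now ready → E.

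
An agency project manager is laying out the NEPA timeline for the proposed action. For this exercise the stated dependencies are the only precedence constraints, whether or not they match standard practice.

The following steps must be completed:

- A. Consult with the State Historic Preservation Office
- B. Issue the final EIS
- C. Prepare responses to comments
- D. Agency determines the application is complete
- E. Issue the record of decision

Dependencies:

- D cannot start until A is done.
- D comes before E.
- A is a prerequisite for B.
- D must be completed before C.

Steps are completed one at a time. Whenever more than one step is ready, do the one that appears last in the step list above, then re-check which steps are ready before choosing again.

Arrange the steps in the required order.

A, D, E, C, B

A has no prerequisites → A first.
Now D and B have their prerequisites met. D is listed later, so D next.
Ready: E, C and B. E is listed later → E.
C and B are both available; C is listed later → C.
B needed A, now all done → B.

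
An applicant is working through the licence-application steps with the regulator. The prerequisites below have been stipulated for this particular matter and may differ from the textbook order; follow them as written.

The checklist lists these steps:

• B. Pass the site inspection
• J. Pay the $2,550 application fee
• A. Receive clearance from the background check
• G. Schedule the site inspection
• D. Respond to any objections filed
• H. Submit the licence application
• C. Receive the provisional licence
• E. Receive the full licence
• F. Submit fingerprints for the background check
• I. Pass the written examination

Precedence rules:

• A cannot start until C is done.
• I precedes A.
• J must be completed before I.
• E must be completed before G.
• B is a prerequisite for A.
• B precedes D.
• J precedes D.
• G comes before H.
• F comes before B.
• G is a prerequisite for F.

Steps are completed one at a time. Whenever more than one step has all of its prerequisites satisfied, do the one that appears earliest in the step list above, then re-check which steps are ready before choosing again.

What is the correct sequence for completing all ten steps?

J, C and E have no prerequisites; J is listed earlier, so J is first.
Ready: C, E and I. C is listed earlier → C.
Ready: E and I. E is listed earlier → E.
G now also ready, so the ready set is {G, I}; G is listed earlier → G.
H and F now also ready, so the ready set is {H, F, I}; H is listed earlier → H.
Now F and I have their prerequisites met. F is listed earlier, so F next.
Ready: B and I. B is listed earlier → B.
D now also ready, so the ready set is {D, I}; D is listed earlier → D.
That leaves I as the only ready step → I.
A is the only step now ready → A.

J, C, E, G, H, F, B, D, I, A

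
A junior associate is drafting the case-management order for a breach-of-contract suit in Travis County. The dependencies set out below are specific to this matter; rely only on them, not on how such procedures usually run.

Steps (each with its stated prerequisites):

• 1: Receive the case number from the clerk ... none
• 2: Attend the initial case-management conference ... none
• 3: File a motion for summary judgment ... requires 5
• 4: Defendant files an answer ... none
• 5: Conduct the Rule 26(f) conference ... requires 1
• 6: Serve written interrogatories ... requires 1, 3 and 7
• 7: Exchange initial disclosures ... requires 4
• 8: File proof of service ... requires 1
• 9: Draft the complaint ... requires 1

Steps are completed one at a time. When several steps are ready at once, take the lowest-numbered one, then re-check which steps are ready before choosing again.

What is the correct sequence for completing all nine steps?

1, 2, 4, 5, 3, 7, 6, 8, 9

1, 2 and 4 have no prerequisites; 1 has the earlier label, so 1 is first.
Ready: 2, 4, 5, 8 and 9. 2 has the earlier label → 2.
4, 5, 8 and 9 are all available; 4 has the earlier label → 4.
7 now also ready, so the ready set is {5, 7, 8, 9}; 5 has the earlier label → 5.
3 now also ready, so the ready set is {3, 7, 8, 9}; 3 has the earlier label → 3.
Now 7, 8 and 9 have their prerequisites met. 7 has the earlier label, so 7 next.
6 now also ready, so the ready set is {6, 8, 9}; 6 has the earlier label → 6.
Ready: 8 and 9. 8 has the earlier label → 8.
9 is the only step now ready → 9.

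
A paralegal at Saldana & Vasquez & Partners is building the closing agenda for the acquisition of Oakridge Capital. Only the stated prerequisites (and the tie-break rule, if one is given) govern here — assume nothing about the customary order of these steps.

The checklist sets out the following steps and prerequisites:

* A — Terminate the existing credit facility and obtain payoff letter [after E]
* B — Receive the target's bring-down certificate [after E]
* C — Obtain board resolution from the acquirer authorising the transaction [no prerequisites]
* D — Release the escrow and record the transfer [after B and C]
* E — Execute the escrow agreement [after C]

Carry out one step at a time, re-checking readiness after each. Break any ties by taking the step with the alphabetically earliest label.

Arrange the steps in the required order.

C, E, A, B, D

Only C has no prerequisites, so it is first.
E is the only step now ready → E.
Now A and B have their prerequisites met. A has the earlier label, so A next.
B needed E, now all done → B.
Next only D has its prerequisites met → D.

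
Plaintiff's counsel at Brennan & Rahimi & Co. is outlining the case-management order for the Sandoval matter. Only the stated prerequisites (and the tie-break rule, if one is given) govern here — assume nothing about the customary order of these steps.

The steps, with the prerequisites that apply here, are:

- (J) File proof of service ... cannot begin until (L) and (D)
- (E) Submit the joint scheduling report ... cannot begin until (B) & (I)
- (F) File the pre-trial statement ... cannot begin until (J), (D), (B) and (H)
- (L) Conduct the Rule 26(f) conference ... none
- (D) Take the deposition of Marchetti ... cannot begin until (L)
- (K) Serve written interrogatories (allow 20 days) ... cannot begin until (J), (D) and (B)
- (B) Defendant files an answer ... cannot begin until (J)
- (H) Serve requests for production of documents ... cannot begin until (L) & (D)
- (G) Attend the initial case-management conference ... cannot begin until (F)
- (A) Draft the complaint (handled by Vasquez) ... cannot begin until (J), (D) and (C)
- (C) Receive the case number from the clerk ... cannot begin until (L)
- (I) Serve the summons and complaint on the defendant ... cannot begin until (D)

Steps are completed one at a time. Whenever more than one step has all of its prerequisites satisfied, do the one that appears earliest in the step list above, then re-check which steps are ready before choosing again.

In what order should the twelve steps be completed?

(L), (D), (J), (B), (K), (H), (F), (G), (C), (A), (I), (E)

(L) is the only step with nothing outstanding, so it goes first.
Now (D) and (C) have their prerequisites met. (D) is listed earlier, so (D) next.
(J), (H), (C) and (I) are all available; (J) is listed earlier → (J).
(B), (H), (C) and (I) are all available; (B) is listed earlier → (B).
(K) now also ready, so the ready set is {(K), (H), (C), (I)}; (K) is listed earlier → (K).
Ready: (H), (C) and (I). (H) is listed earlier → (H).
(F) now also ready, so the ready set is {(F), (C), (I)}; (F) is listed earlier → (F).
(G) now also ready, so the ready set is {(G), (C), (I)}; (G) is listed earlier → (G).
Ready: (C) and (I). (C) is listed earlier → (C).
Now (A) and (I) have their prerequisites met. (A) is listed earlier, so (A) next.
(I) needed (D), now all done → (I).
(E) needed (B) and (I), now all done → (E).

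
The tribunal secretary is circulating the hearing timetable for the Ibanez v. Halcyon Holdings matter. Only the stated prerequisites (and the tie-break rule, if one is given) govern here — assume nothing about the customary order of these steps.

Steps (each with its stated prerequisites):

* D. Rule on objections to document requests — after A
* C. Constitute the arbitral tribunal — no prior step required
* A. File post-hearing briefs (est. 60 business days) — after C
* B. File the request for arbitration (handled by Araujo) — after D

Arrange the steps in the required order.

C, A, D, B

C has no prerequisites → C first.
A needed C, now all done → A.
That leaves D as the only ready step → D.
Next only B has its prerequisites met → B.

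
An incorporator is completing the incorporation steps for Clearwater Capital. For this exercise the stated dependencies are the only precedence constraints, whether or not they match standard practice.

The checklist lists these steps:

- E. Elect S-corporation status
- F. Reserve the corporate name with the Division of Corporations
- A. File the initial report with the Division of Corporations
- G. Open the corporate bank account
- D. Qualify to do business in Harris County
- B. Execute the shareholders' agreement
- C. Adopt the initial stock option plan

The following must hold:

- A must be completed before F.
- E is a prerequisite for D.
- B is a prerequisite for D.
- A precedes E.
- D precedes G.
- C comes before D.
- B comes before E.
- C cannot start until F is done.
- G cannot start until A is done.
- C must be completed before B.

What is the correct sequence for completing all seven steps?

Only A has no prerequisites, so it is first.
F is the only step now ready → F.
C needed F, now all done → C.
B is the only step now ready → B.
E is the only step now ready → E.
D needed E, B and C, now all done → D.
G is the only step now ready → G.

A F C B E D G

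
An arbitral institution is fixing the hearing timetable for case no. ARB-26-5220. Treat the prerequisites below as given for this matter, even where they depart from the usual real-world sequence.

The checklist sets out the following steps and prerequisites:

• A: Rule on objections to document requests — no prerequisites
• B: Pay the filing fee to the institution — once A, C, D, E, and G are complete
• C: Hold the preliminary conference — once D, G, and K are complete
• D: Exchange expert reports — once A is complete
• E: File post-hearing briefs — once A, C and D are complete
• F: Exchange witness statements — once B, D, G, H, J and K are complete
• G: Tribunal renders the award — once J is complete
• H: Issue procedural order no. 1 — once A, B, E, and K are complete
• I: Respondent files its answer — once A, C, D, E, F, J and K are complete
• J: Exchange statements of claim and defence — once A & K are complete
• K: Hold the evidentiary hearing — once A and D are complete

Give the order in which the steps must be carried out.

Only A has no prerequisites, so it is first.
D needed A, now all done → D.
Next only K has its prerequisites met → K.
Next only J has its prerequisites met → J.
That leaves G as the only ready step → G.
That leaves C as the only ready step → C.
E is the only step now ready → E.
Next only B has its prerequisites met → B.
H needed A, B, E and K, now all done → H.
F needed B, D, G, H, J and K, now all done → F.
That leaves I as the only ready step → I.

A, D, K, J, G, C, E, B, H, F, I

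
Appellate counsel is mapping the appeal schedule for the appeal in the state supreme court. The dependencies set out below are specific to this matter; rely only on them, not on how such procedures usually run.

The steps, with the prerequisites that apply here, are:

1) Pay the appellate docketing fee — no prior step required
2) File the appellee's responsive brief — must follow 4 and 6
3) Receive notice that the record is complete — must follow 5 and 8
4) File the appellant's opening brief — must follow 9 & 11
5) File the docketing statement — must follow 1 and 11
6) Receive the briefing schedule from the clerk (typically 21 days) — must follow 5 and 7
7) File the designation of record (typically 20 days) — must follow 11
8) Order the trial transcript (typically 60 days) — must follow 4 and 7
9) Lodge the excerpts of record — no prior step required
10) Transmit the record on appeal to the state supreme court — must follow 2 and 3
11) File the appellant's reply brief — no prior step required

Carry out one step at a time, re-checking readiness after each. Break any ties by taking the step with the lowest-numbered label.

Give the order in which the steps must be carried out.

1, 9, 11, 4, 5, 7, 6, 2, 8, 3, 10

Nothing is required for 1, 9 and 11. 1 has the earlier label → 1 first.
Ready: 9 and 11. 9 has the earlier label → 9.
That leaves 11 as the only ready step → 11.
4, 5 and 7 are all available; 4 has the earlier label → 4.
Ready: 5 and 7. 5 has the earlier label → 5.
7 is the only step now ready → 7.
Ready: 6 and 8. 6 has the earlier label → 6.
2 now also ready, so the ready set is {2, 8}; 2 has the earlier label → 2.
Next only 8 has its prerequisites met → 8.
3 is the only step now ready → 3.
10 needed 2 and 3, now all done → 10.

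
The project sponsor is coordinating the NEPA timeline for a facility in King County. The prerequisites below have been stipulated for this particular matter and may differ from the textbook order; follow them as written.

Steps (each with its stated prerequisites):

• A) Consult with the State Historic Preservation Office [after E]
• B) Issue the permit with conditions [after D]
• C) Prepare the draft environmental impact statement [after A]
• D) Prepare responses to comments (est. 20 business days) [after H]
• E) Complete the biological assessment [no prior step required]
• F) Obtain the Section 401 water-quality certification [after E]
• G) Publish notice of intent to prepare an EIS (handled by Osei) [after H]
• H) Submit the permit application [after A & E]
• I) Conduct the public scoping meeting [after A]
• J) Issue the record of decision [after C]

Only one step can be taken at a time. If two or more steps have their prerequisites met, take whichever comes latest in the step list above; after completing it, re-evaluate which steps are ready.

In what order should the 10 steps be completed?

E → F → A → I → H → G → D → C → J → B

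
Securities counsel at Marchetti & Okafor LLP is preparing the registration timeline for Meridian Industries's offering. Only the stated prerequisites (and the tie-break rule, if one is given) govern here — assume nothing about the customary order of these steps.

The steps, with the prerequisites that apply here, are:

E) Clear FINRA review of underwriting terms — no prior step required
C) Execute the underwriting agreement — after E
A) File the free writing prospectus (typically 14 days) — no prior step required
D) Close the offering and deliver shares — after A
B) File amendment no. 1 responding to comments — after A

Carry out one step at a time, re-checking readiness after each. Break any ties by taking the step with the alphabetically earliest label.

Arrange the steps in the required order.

Nothing is required for A and E. A has the earlier label → A first.
Now B, D and E have their prerequisites met. B has the earlier label, so B next.
Now D and E have their prerequisites met. D has the earlier label, so D next.
That leaves E as the only ready step → E.
C is the only step now ready → C.

A → B → D → E → C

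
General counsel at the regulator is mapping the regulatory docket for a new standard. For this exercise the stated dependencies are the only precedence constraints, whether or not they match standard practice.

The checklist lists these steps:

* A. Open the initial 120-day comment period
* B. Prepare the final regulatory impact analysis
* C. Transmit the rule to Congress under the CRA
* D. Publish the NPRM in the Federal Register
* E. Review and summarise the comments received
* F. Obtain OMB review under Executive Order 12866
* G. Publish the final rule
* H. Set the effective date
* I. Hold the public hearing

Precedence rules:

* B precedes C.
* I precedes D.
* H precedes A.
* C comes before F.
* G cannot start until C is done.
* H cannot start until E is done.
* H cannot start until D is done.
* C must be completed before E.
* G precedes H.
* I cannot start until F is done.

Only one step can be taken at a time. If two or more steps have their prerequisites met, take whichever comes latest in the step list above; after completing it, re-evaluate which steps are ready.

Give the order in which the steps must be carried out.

B C G F I E D H A

Only B has no prerequisites, so it is first.
That leaves C as the only ready step → C.
G, F and E are all available; G is listed later → G.
Ready: F and E. F is listed later → F.
Now I and E have their prerequisites met. I is listed later, so I next.
D now also ready, so the ready set is {E, D}; E is listed later → E.
D needed I, now all done → D.
Next only H has its prerequisites met → H.
Next only A has its prerequisites met → A.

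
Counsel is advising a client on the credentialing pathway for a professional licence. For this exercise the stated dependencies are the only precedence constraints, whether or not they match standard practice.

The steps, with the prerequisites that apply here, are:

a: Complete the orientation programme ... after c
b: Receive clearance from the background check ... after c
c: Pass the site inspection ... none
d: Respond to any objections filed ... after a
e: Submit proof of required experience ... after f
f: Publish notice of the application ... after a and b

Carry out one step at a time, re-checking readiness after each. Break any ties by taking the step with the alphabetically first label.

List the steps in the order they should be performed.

c → a → b → d → f → e

c has no prerequisites → c first.
Now a and b have their prerequisites met. a has the earlier label, so a next.
b and d are both available; b has the earlier label → b.
Ready: d and f. d has the earlier label → d.
f is the only step now ready → f.
e is the only step now ready → e.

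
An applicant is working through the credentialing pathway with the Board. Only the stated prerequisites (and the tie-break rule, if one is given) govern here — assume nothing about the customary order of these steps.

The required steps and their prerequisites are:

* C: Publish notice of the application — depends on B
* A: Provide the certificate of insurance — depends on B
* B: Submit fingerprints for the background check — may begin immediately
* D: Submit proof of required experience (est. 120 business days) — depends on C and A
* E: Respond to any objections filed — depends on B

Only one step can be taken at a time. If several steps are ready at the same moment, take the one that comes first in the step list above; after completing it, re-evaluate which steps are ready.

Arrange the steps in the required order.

B, C, A, D, E

B has no prerequisites → B first.
C, A and E are all available; C is listed earlier → C.
Now A and E have their prerequisites met. A is listed earlier, so A next.
Ready: D and E. D is listed earlier → D.
Next only E has its prerequisites met → E.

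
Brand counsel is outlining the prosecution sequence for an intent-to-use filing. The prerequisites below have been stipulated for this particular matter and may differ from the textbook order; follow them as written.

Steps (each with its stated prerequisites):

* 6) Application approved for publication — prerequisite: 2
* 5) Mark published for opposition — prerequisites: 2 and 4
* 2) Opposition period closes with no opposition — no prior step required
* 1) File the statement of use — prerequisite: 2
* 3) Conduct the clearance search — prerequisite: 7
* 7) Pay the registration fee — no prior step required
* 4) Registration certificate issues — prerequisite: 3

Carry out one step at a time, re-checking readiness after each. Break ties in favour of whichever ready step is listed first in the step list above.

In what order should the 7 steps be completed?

2, 6, 1, 7, 3, 4, 5

2 and 7 have no prerequisites; 2 is listed earlier, so 2 is first.
Now 6, 1 and 7 have their prerequisites met. 6 is listed earlier, so 6 next.
Ready: 1 and 7. 1 is listed earlier → 1.
Next only 7 has its prerequisites met → 7.
3 needed 7, now all done → 3.
Next only 4 has its prerequisites met → 4.
5 needed 2 and 4, now all done → 5.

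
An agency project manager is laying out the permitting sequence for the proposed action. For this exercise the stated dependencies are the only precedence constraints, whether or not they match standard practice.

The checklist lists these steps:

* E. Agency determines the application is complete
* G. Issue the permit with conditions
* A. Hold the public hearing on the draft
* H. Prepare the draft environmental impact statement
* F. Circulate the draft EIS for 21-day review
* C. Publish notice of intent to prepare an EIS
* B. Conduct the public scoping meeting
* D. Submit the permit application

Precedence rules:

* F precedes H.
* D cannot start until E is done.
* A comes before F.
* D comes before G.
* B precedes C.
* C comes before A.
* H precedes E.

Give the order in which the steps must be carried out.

B has no prerequisites → B first.
Next only C has its prerequisites met → C.
Next only A has its prerequisites met → A.
That leaves F as the only ready step → F.
H needed F, now all done → H.
Next only E has its prerequisites met → E.
D needed E, now all done → D.
That leaves G as the only ready step → G.

B C A F H E D G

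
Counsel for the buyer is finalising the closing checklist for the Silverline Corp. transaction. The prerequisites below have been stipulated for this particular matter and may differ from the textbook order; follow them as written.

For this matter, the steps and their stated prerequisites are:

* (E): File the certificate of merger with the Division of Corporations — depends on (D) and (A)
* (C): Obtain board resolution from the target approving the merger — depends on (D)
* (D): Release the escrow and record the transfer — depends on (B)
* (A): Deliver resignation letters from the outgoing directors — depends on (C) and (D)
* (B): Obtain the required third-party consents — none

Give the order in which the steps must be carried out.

(B) (D) (C) (A) (E)

Only (B) has no prerequisites, so it is first.
(D) needed (B), now all done → (D).
(C) is the only step now ready → (C).
Next only (A) has its prerequisites met → (A).
Next only (E) has its prerequisites met → (E).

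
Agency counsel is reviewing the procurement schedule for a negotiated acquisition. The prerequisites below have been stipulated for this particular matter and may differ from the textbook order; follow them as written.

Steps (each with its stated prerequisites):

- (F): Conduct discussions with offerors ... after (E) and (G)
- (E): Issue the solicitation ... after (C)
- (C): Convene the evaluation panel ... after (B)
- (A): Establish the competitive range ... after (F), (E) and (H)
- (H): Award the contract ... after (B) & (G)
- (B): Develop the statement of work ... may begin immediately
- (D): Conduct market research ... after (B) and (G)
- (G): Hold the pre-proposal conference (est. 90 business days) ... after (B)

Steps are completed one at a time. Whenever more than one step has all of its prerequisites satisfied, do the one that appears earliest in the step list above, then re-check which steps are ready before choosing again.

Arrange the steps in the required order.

(B) (C) (E) (G) (F) (H) (A) (D)

Only (B) has no prerequisites, so it is first.
Ready: (C) and (G). (C) is listed earlier → (C).
(E) now also ready, so the ready set is {(E), (G)}; (E) is listed earlier → (E).
That leaves (G) as the only ready step → (G).
(F), (H) and (D) are all available; (F) is listed earlier → (F).
(H) and (D) are both available; (H) is listed earlier → (H).
Now (A) and (D) have their prerequisites met. (A) is listed earlier, so (A) next.
(D) needed (B) and (G), now all done → (D).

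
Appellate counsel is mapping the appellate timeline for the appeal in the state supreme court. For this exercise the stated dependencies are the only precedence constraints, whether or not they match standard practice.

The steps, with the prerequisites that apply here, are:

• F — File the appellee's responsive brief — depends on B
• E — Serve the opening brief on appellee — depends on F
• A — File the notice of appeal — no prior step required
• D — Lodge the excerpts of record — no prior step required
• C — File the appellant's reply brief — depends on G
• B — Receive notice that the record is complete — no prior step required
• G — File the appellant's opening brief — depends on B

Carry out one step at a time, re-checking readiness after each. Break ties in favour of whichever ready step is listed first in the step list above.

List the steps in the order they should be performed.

A, D and B have no prerequisites; A is listed earlier, so A is first.
Now D and B have their prerequisites met. D is listed earlier, so D next.
B is the only step now ready → B.
F and G are both available; F is listed earlier → F.
Now E and G have their prerequisites met. E is listed earlier, so E next.
G needed B, now all done → G.
Next only C has its prerequisites met → C.

A D B F E G C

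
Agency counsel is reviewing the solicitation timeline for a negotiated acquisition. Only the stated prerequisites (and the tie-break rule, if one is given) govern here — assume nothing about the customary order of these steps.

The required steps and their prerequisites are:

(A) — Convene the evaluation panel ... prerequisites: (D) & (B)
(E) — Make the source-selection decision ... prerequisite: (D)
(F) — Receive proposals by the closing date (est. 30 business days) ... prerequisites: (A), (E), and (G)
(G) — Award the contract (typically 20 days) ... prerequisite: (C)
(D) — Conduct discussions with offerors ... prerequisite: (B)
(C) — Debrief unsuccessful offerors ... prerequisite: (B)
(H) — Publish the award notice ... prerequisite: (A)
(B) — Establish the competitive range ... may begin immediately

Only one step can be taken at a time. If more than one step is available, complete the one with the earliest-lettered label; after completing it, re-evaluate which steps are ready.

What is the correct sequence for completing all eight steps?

(B), (C), (D), (A), (E), (G), (F), (H)

(B) has no prerequisites → (B) first.
(C) and (D) are both available; (C) has the earlier label → (C).
Now (D) and (G) have their prerequisites met. (D) has the earlier label, so (D) next.
(A) and (E) now also ready, so the ready set is {(A), (E), (G)}; (A) has the earlier label → (A).
(E), (G) and (H) are all available; (E) has the earlier label → (E).
(G) and (H) are both available; (G) has the earlier label → (G).
Now (F) and (H) have their prerequisites met. (F) has the earlier label, so (F) next.
(H) needed (A), now all done → (H).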